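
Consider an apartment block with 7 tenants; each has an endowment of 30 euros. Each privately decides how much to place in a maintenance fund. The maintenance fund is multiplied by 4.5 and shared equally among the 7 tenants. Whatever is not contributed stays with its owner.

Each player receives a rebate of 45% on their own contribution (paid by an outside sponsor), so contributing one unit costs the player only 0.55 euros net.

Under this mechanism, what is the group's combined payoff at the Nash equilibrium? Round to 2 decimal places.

1039.50 euros

Under the mechanism each unit contributed yields (4.5/7) / 0.55 = 1.1688 back to its contributor per unit of net cost, which exceeds 1, making full contribution the dominant choice for everyone.
At the Nash equilibrium everyone contributes 30. Group total payoff = 7 × (30 × 0.45 + 4.5 × 30) = 1039.50.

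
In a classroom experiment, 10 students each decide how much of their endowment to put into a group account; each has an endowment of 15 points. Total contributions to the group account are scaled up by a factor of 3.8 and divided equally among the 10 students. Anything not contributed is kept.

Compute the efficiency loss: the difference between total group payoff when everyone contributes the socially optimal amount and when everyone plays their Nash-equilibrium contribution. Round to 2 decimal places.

420.00 points

Each contributed unit returns 3.8/10 = 0.3800 to its contributor — below 1 — so contributing 0 is dominant for every player. At the Nash equilibrium everyone keeps their 15, and the group total is 10 × 15 = 150.
Each contributed unit returns 3.800 to the group as a whole (0.3800 to each of 10 players), which exceeds 1, so the social optimum is full contribution: group total = 3.800 × 150 = 570.00.
Efficiency loss = 570.00 − 150 = 420.00.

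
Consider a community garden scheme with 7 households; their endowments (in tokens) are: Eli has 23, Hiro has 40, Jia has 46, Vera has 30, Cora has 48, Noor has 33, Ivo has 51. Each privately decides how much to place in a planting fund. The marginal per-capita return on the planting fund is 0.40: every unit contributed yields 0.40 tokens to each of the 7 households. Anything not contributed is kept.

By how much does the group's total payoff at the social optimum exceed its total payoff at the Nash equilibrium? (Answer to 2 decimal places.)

The private return per contributed unit is 0.40 < 1 for everyone, so the Nash equilibrium is zero contribution and the group total is Σ E_j = 23 + 40 + 46 + 30 + 48 + 33 + 51 = 271.
Each contributed unit returns 2.800 to the group, so the social optimum is full contribution by everyone: group total = 2.800 × 271 = 758.80.
Efficiency loss = (2.800 − 1) × 271 = 487.80.

487.80 tokens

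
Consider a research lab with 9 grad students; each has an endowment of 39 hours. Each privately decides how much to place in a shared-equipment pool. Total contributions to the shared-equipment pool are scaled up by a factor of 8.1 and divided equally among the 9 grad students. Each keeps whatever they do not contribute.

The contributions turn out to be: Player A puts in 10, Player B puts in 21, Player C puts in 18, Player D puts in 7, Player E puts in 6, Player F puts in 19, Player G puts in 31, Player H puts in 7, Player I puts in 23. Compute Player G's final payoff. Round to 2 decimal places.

135.80 hours

Total contributed: 10 + 21 + 18 + 7 + 6 + 19 + 31 + 7 + 23 = 142.
Each receives 8.1 × 142 / 9 = 127.80 from the shared-equipment pool.
Player G keeps 39 − 31 = 8, so Player G's payoff is 8 + 127.80 = 135.80.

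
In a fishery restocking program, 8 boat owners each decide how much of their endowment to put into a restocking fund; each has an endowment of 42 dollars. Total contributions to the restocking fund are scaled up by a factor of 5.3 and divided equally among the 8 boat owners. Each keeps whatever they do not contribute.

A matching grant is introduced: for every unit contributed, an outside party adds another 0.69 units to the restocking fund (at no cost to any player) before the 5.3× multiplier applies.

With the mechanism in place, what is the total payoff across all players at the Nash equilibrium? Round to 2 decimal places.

3009.55 dollars

The effective private return per unit is now 5.3 × 1.69 / 8 = 1.1196 > 1, so every player's dominant strategy flips to full contribution.
So the Nash equilibrium is full contribution by all 8; the group earns 5.3 × 1.69 × 336 = 3009.55.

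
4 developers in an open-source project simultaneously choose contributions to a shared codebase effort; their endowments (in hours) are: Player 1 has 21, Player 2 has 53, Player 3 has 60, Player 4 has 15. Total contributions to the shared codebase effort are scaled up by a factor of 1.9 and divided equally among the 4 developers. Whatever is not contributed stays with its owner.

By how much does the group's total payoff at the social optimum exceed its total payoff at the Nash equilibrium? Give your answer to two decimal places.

The private return per contributed unit is 1.9/4 = 0.4750 < 1 for every player regardless of endowment, so the Nash equilibrium is zero contribution and the group total is Σ E_j = 21 + 53 + 60 + 15 = 149.
Each contributed unit returns 1.900 to the group, so the social optimum is full contribution by everyone: group total = 1.900 × 149 = 283.10.
Efficiency loss = (1.900 − 1) × 149 = 134.10.

134.10 hours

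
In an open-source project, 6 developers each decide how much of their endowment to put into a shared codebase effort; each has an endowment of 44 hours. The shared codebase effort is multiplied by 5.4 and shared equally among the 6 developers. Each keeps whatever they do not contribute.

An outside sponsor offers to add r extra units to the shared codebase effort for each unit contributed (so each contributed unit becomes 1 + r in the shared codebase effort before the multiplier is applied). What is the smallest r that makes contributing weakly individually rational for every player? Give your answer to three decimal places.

With matching at rate r, one contributed unit becomes (1 + r) in the shared codebase effort and returns 5.4 × (1 + r) / 6 to the contributor.
Setting this equal to 1: 1 + r = 6/5.4 = 1.1111.
So the minimum matching rate is r = 1.1111 − 1 = 0.111.

0.111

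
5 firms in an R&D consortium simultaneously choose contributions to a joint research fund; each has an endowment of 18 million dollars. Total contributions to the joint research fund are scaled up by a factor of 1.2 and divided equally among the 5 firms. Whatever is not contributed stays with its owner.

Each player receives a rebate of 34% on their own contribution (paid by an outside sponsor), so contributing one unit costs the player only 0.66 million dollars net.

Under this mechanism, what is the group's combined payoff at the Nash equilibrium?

90.00 million dollars

The effective private return is (1.2/5) / 0.66 = 0.3636, which is still under 1, so the mechanism doesn't change anyone's dominant strategy: zero contribution.
Everyone keeps their endowment and the group total is 5 × 18 = 90.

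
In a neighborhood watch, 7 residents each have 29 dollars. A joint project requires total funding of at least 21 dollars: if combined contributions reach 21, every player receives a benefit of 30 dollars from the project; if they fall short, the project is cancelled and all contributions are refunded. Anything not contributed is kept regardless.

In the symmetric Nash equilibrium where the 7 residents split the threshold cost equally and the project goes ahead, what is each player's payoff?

56 dollars

Equal share of the threshold: 21/7 = 3.
At this profile no one gains by cutting their contribution: any cut drops the total below 21, the project is cancelled, contributions are refunded, and the deviator ends with 29, which is less than 29 − 3 + 30 = 56. Contributing more than 3 just wastes the excess. So contributing exactly 3 is a best response.
Each player's payoff: 29 − 3 + 30 = 56.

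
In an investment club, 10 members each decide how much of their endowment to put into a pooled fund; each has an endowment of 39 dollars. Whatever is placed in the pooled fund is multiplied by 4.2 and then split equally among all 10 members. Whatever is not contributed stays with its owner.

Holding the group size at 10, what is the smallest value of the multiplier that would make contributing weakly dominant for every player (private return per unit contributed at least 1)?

10

A contributed unit returns (multiplier)/10 to its contributor.
This reaches 1 exactly when the multiplier is 10.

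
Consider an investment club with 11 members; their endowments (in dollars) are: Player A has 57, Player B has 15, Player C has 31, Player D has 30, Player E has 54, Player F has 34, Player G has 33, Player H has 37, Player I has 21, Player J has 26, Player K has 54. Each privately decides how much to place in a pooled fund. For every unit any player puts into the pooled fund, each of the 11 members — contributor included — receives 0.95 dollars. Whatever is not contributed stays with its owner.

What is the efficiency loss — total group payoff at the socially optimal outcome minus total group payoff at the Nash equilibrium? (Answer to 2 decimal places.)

The private return per contributed unit is 0.95 < 1 for everyone, so the Nash equilibrium is zero contribution and the group total is Σ E_j = 57 + 15 + 31 + 30 + 54 + 34 + 33 + 37 + 21 + 26 + 54 = 392.
Each contributed unit returns 10.450 to the group, so the social optimum is full contribution by everyone: group total = 10.450 × 392 = 4096.40.
Efficiency loss = (10.450 − 1) × 392 = 3704.40.

3704.40 dollars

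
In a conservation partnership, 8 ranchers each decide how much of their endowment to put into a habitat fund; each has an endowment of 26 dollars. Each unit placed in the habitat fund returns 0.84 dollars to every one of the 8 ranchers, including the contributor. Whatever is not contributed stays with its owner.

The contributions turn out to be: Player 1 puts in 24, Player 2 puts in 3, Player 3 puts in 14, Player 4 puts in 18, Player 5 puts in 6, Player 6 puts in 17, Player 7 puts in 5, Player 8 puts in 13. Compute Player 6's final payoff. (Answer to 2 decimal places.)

Total contributed: 24 + 3 + 14 + 18 + 6 + 17 + 5 + 13 = 100.
Each receives 0.84 × 100 = 84.00 from the habitat fund.
Player 6 keeps 26 − 17 = 9, so Player 6's payoff is 9 + 84.00 = 93.00.

93.00 dollars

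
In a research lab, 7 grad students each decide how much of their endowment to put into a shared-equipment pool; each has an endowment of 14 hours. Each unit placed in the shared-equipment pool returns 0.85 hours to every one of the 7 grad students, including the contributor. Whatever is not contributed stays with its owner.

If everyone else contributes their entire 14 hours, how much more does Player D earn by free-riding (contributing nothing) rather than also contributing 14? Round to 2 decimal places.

Switching from a contribution of 14 to 0 lets Player D keep an extra 14 hours, but lowers the shared-equipment pool by 14, which costs Player D their own share of that drop: 0.85 × 14 = 11.90.
Net gain = 14 − 11.90 = 2.10. The private return per contributed unit (0.85) is below 1, so free-riding is indeed the best response regardless of what the others do.

2.10 hours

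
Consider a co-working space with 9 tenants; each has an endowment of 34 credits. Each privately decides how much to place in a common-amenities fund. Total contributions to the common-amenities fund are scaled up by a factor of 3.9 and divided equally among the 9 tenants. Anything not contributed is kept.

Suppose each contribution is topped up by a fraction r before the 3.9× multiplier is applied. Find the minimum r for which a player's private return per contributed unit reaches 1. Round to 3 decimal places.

With matching at rate r, one contributed unit becomes (1 + r) in the common-amenities fund and returns 3.9 × (1 + r) / 9 to the contributor.
Setting this equal to 1: 1 + r = 9/3.9 = 2.3077.
So the minimum matching rate is r = 2.3077 − 1 = 1.308.

1.308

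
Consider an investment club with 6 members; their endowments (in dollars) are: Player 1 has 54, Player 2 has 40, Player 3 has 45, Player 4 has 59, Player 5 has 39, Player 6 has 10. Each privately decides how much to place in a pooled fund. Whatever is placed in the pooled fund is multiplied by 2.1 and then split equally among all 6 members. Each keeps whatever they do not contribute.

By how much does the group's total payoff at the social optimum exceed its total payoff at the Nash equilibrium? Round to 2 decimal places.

The private return per contributed unit is 2.1/6 = 0.3500 < 1 for every player regardless of endowment, so the Nash equilibrium is zero contribution and the group total is Σ E_j = 54 + 40 + 45 + 59 + 39 + 10 = 247.
Each contributed unit returns 2.100 to the group, so the social optimum is full contribution by everyone: group total = 2.100 × 247 = 518.70.
Efficiency loss = (2.100 − 1) × 247 = 271.70.

271.70 dollars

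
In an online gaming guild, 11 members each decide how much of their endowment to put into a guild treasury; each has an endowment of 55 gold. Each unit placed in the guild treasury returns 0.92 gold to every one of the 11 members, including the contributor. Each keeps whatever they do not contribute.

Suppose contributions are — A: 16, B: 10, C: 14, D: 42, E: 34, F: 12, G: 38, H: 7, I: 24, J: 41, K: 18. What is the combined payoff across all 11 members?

2939.72 gold

Total contributed: 16 + 10 + 14 + 42 + 34 + 12 + 38 + 7 + 24 + 41 + 18 = 256; total kept: 11 × 55 − 256 = 349.
The guild treasury pays out 0.92 × 11 × 256 = 2590.72 in aggregate.
Group total = 349 + 2590.72 = 2939.72.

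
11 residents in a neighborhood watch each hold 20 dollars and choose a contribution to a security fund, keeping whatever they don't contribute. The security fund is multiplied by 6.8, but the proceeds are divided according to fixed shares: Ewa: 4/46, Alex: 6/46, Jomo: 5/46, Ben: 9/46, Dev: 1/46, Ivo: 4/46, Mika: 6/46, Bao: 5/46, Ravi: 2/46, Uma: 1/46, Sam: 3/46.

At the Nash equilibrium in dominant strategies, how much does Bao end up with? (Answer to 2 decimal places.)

34.78 dollars

For player j, contributing a unit is worthwhile iff 6.8 × (j's share) ≥ 1, i.e. iff j's share is at least 0.1471.
The only share above 0.1471 is Ben's 9/46, contributing 20; the remaining 10 contribute 0. Total contributed: 20.
Bao keeps 20 and receives 6.8 × 20 × 5/46 = 14.78 from the security fund, for a payoff of 34.78.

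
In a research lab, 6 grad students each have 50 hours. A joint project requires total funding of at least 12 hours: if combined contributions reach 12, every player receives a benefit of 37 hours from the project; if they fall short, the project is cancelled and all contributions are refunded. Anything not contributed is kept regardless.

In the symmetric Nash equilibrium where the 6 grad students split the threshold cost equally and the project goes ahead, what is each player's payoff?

85 hours

Equal share of the threshold: 12/6 = 2.
At this profile no one gains by cutting their contribution: any cut drops the total below 12, the project is cancelled, contributions are refunded, and the deviator ends with 50, which is less than 50 − 2 + 37 = 85. Contributing more than 2 just wastes the excess. So contributing exactly 2 is a best response.
Each player's payoff: 50 − 2 + 37 = 85.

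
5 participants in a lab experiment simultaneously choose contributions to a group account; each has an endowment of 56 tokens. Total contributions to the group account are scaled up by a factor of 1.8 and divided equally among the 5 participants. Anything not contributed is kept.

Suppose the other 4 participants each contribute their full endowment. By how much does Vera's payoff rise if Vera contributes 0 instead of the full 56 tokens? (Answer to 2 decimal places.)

35.84 tokens

Switching from a contribution of 56 to 0 lets Vera keep an extra 56 tokens, but lowers the group account by 56, which costs Vera their own share of that drop: 1.8/5 × 56 = 20.16.
Net gain = 56 − 20.16 = 35.84. The private return per contributed unit (0.3600) is below 1, so free-riding is indeed the best response regardless of what the others do.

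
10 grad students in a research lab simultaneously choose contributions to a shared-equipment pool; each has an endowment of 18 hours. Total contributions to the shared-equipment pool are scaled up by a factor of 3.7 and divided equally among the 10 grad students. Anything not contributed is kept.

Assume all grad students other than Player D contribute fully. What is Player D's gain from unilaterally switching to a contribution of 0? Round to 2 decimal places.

Switching from a contribution of 18 to 0 lets Player D keep an extra 18 hours, but lowers the shared-equipment pool by 18, which costs Player D their own share of that drop: 3.7/10 × 18 = 6.66.
Net gain = 18 − 6.66 = 11.34. The private return per contributed unit (0.3700) is below 1, so free-riding is indeed the best response regardless of what the others do.

11.34 hours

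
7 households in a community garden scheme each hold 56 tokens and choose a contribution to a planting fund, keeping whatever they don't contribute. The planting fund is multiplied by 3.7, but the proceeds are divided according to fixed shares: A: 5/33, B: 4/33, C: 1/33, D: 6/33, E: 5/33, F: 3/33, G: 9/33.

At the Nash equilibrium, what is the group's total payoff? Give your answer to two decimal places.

For player j, contributing a unit is worthwhile iff 3.7 × (j's share) ≥ 1, i.e. iff j's share is at least 0.2703.
The only share above 0.2703 is G's 9/33, contributing 56; the remaining 6 contribute 0. Total contributed: 56.
The planting fund pays out 3.7 × 56 = 207.20 in total (split across the unequal shares, but the aggregate is all that matters for the group sum).
The 6 free-riders keep 56 each, adding 336. Group total = 336 + 207.20 = 543.20.

543.20 tokens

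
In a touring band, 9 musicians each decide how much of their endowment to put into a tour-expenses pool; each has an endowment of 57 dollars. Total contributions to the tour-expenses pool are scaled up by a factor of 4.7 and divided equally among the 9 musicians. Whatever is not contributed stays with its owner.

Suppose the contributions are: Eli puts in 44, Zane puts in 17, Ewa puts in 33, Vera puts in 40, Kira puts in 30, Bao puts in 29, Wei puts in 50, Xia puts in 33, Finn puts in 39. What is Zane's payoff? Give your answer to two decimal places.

Total contributed: 44 + 17 + 33 + 40 + 30 + 29 + 50 + 33 + 39 = 315.
Each receives 4.7 × 315 / 9 = 164.50 from the tour-expenses pool.
Zane keeps 57 − 17 = 40, so Zane's payoff is 40 + 164.50 = 204.50.

204.50 dollars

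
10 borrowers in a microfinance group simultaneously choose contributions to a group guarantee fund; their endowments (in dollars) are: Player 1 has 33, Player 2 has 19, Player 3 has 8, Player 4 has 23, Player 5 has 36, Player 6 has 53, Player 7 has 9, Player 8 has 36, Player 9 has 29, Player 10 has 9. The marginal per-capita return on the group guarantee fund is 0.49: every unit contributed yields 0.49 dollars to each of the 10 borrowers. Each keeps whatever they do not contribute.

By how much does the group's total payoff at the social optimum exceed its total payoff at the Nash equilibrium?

994.50 dollars

The private return per contributed unit is 0.49 < 1 for everyone, so the Nash equilibrium is zero contribution and the group total is Σ E_j = 33 + 19 + 8 + 23 + 36 + 53 + 9 + 36 + 29 + 9 = 255.
Each contributed unit returns 4.900 to the group, so the social optimum is full contribution by everyone: group total = 4.900 × 255 = 1249.50.
Efficiency loss = (4.900 − 1) × 255 = 994.50.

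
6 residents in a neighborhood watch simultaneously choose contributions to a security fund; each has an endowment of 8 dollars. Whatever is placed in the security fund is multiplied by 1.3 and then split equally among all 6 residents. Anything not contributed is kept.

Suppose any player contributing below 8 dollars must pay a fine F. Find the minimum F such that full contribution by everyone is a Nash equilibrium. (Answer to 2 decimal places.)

6.27 dollars

Given the others contribute fully, the best deviation is to contribute 0 (any partial contribution still incurs the fine and gives up units whose private return 0.2167 is below 1).
Deviating from 8 to 0 saves 8 dollars but forfeits the deviator's share of the drop in the security fund: 1.3/6 × 8 = 1.73.
So the deviation gain is 8 − 1.73 = 6.27, and the fine must be at least 6.27 dollars to wipe it out.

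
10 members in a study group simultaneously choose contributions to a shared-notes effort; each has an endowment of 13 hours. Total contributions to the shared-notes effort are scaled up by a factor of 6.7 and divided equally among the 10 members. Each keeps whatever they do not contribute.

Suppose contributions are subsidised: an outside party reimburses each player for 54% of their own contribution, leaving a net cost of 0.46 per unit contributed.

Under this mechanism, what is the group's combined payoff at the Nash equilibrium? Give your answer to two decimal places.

941.20 hours

The effective private return per unit is now (6.7/10) / 0.46 = 1.4565 > 1, so every player's dominant strategy flips to full contribution.
At the Nash equilibrium everyone contributes 13. Group total payoff = 10 × (13 × 0.54 + 6.7 × 13) = 941.20.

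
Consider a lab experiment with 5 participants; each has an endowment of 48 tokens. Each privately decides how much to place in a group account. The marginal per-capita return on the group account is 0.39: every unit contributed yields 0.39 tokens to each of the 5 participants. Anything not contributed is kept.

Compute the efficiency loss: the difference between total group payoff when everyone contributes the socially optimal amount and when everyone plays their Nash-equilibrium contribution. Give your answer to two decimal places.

The private return per contributed unit is 0.39 < 1, so contributing 0 is dominant for every player. At the Nash equilibrium everyone keeps their 48, and the group total is 5 × 48 = 240.
Each contributed unit returns 1.950 to the group as a whole (0.39 to each of 5 players), which exceeds 1, so the social optimum is full contribution: group total = 1.950 × 240 = 468.00.
Efficiency loss = 468.00 − 240 = 228.00.

228.00 tokens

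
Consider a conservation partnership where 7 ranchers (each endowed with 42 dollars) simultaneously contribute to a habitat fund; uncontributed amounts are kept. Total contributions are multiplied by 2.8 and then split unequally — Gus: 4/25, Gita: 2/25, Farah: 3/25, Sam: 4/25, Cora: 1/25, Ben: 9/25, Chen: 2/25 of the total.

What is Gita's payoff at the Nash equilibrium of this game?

Player j's private return per contributed unit is 2.8 × (j's share). Contributing is weakly dominant for j when that share is at least 1/2.8 = 0.3571, and contributing 0 is dominant otherwise.
The only share above 0.3571 is Ben's 9/25, contributing 42; the remaining 6 contribute 0. Total contributed: 42.
Gita keeps 42 and receives 2.8 × 42 × 2/25 = 9.41 from the habitat fund, for a payoff of 51.41.

51.41 dollars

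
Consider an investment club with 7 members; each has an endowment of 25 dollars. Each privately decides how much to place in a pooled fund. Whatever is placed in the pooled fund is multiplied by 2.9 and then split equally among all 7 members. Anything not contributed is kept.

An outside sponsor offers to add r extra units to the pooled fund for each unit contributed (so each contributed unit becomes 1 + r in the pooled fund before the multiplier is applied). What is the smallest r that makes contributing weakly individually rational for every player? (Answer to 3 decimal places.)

With matching at rate r, one contributed unit becomes (1 + r) in the pooled fund and returns 2.9 × (1 + r) / 7 to the contributor.
Setting this equal to 1: 1 + r = 7/2.9 = 2.4138.
So the minimum matching rate is r = 2.4138 − 1 = 1.414.

1.414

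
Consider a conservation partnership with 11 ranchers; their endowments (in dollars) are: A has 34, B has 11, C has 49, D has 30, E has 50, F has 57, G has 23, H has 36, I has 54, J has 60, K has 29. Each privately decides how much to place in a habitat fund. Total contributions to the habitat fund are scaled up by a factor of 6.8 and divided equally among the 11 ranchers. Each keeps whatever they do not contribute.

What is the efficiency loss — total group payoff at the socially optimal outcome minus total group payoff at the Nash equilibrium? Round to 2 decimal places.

The private return per contributed unit is 6.8/11 = 0.6182 < 1 for every player regardless of endowment, so the Nash equilibrium is zero contribution and the group total is Σ E_j = 34 + 11 + 49 + 30 + 50 + 57 + 23 + 36 + 54 + 60 + 29 = 433.
Each contributed unit returns 6.800 to the group, so the social optimum is full contribution by everyone: group total = 6.800 × 433 = 2944.40.
Efficiency loss = (6.800 − 1) × 433 = 2511.40.

2511.40 dollars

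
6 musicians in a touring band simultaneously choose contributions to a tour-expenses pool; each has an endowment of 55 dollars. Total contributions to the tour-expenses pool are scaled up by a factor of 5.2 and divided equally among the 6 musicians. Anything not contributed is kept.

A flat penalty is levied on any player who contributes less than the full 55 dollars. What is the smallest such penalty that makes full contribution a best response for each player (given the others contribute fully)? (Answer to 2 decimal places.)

7.33 dollars

Given the others contribute fully, the best deviation is to contribute 0 (any partial contribution still incurs the fine and gives up units whose private return 0.8667 is below 1).
Deviating from 55 to 0 saves 55 dollars but forfeits the deviator's share of the drop in the tour-expenses pool: 5.2/6 × 55 = 47.67.
So the deviation gain is 55 − 47.67 = 7.33, and the fine must be at least 7.33 dollars to wipe it out.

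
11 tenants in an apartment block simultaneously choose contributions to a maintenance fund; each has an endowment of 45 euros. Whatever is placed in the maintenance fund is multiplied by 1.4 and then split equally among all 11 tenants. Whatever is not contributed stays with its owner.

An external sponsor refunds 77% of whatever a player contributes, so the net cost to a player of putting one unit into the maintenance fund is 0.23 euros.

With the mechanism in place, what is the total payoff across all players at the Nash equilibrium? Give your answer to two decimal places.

495.00 euros

The effective private return is (1.4/11) / 0.23 = 0.5534, which is still under 1, so the mechanism doesn't change anyone's dominant strategy: zero contribution.
Everyone keeps their endowment and the group total is 11 × 45 = 495.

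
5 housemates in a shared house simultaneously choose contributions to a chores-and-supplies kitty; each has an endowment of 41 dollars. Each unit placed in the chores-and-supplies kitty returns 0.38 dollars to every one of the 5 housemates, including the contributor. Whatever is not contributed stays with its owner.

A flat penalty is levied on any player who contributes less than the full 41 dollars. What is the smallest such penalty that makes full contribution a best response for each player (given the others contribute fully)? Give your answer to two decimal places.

25.42 dollars

Given the others contribute fully, the best deviation is to contribute 0 (any partial contribution still incurs the fine and gives up units whose private return 0.38 is below 1).
Deviating from 41 to 0 saves 41 dollars but forfeits the deviator's share of the drop in the chores-and-supplies kitty: 0.38 × 41 = 15.58.
So the deviation gain is 41 − 15.58 = 25.42, and the fine must be at least 25.42 dollars to wipe it out.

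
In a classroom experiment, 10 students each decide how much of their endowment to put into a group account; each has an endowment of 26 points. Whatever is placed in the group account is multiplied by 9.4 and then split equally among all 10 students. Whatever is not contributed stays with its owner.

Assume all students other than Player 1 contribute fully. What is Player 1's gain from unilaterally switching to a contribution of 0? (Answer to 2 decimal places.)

Switching from a contribution of 26 to 0 lets Player 1 keep an extra 26 points, but lowers the group account by 26, which costs Player 1 their own share of that drop: 9.4/10 × 26 = 24.44.
Net gain = 26 − 24.44 = 1.56. The private return per contributed unit (0.9400) is below 1, so free-riding is indeed the best response regardless of what the others do.

1.56 points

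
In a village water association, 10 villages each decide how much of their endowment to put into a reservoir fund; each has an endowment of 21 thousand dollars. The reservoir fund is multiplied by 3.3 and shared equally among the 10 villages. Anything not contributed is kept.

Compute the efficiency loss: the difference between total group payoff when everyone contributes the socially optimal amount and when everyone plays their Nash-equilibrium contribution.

Each contributed unit returns 3.3/10 = 0.3300 to its contributor — below 1 — so contributing 0 is dominant for every player. At the Nash equilibrium everyone keeps their 21, and the group total is 10 × 21 = 210.
Each contributed unit returns 3.300 to the group as a whole (0.3300 to each of 10 players), which exceeds 1, so the social optimum is full contribution: group total = 3.300 × 210 = 693.00.
Efficiency loss = 693.00 − 210 = 483.00.

483.00 thousand dollars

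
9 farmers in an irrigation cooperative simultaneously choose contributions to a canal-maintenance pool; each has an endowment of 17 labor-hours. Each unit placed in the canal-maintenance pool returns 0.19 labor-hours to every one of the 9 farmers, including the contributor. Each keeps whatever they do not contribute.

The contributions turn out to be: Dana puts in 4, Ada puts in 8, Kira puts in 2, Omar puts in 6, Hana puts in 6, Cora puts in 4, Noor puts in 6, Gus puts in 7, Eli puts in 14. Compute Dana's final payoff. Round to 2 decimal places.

Total contributed: 4 + 8 + 2 + 6 + 6 + 4 + 6 + 7 + 14 = 57.
Each receives 0.19 × 57 = 10.83 from the canal-maintenance pool.
Dana keeps 17 − 4 = 13, so Dana's payoff is 13 + 10.83 = 23.83.

23.83 labor-hours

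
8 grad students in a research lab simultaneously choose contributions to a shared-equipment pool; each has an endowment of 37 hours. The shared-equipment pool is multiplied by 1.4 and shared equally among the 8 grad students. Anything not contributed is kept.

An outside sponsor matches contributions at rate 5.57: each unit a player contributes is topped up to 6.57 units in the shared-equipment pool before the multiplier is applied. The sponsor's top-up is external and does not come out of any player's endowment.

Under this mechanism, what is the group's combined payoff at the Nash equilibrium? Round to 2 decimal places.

Under the mechanism each unit contributed yields 1.4 × 6.57 / 8 = 1.1498 back to its contributor per unit of net cost, which exceeds 1, making full contribution the dominant choice for everyone.
So the Nash equilibrium is full contribution by all 8; the group earns 1.4 × 6.57 × 296 = 2722.61.

2722.61 hours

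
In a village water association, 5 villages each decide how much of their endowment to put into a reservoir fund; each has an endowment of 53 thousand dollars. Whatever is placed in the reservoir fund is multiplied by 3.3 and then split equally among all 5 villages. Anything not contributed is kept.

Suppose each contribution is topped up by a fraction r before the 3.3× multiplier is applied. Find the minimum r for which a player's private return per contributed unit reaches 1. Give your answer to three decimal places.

0.515

With matching at rate r, one contributed unit becomes (1 + r) in the reservoir fund and returns 3.3 × (1 + r) / 5 to the contributor.
Setting this equal to 1: 1 + r = 5/3.3 = 1.5152.
So the minimum matching rate is r = 1.5152 − 1 = 0.515.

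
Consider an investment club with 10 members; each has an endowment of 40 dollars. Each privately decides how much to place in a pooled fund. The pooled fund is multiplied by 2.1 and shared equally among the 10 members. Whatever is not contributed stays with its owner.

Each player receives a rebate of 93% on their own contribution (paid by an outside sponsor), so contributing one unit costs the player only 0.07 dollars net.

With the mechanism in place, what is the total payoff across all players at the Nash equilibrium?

With the mechanism, a contributed unit returns (2.1/10) / 0.07 = 3.0000 per unit of net cost to the contributor — now above 1 — so contributing fully is weakly dominant for every player.
At the Nash equilibrium everyone contributes 40. Group total payoff = 10 × (40 × 0.93 + 2.1 × 40) = 1212.00.

1212.00 dollars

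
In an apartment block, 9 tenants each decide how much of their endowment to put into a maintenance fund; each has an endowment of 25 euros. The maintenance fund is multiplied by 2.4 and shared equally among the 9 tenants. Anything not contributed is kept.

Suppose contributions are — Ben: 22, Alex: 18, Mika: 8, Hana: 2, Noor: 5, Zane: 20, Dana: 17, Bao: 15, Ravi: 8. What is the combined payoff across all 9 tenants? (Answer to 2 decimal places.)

Total contributed: 22 + 18 + 8 + 2 + 5 + 20 + 17 + 15 + 8 = 115; total kept: 9 × 25 − 115 = 110.
The maintenance fund pays out 2.4 × 115 = 276.00 in aggregate.
Group total = 110 + 276.00 = 386.00.

386.00 euros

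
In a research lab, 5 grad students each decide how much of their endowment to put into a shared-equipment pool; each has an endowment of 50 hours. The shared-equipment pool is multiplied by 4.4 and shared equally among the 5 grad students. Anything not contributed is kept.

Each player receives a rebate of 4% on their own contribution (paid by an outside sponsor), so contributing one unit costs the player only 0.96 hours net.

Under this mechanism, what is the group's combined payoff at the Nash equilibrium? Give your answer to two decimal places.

250.00 hours

Even with the mechanism, each unit contributed returns only (4.4/5) / 0.96 = 0.9167 per unit of net cost, so contributing nothing is still dominant.
At the Nash equilibrium no one contributes; group total payoff = 5 × 50 = 250.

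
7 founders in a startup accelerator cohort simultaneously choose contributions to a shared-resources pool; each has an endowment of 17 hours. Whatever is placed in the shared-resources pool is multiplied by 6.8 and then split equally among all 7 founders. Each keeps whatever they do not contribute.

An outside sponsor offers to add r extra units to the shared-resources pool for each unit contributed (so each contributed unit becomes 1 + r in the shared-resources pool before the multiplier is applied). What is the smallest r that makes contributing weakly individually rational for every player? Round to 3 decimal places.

0.029

With matching at rate r, one contributed unit becomes (1 + r) in the shared-resources pool and returns 6.8 × (1 + r) / 7 to the contributor.
Setting this equal to 1: 1 + r = 7/6.8 = 1.0294.
So the minimum matching rate is r = 1.0294 − 1 = 0.029.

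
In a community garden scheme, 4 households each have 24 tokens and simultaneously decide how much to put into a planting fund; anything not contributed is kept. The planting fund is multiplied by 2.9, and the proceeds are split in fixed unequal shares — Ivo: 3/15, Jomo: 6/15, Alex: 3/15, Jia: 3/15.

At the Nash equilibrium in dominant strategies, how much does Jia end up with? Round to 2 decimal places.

37.92 tokens

For player j, contributing a unit is worthwhile iff 2.9 × (j's share) ≥ 1, i.e. iff j's share is at least 0.3448.
Jomo alone (share 6/15) is above the threshold, contributing 24; the remaining 3 contribute 0. Total contributed: 24.
Jia keeps 24 and receives 2.9 × 24 × 3/15 = 13.92 from the planting fund, for a payoff of 37.92.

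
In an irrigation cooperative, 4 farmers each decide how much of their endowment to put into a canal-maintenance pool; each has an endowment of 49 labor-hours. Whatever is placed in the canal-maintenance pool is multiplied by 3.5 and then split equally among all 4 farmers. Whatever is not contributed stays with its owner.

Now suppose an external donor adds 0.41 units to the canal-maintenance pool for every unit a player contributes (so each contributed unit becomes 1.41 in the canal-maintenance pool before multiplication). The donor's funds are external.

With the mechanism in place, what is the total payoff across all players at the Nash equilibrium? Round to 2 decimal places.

967.26 labor-hours

Under the mechanism each unit contributed yields 3.5 × 1.41 / 4 = 1.2338 back to its contributor per unit of net cost, which exceeds 1, making full contribution the dominant choice for everyone.
So the Nash equilibrium is full contribution by all 4; the group earns 3.5 × 1.41 × 196 = 967.26.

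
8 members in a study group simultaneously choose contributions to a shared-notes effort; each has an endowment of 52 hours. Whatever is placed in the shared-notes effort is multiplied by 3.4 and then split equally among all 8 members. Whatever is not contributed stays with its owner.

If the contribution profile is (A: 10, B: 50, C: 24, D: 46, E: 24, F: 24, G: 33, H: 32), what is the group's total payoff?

Total contributed: 10 + 50 + 24 + 46 + 24 + 24 + 33 + 32 = 243; total kept: 8 × 52 − 243 = 173.
The shared-notes effort pays out 3.4 × 243 = 826.20 in aggregate.
Group total = 173 + 826.20 = 999.20.

999.20 hours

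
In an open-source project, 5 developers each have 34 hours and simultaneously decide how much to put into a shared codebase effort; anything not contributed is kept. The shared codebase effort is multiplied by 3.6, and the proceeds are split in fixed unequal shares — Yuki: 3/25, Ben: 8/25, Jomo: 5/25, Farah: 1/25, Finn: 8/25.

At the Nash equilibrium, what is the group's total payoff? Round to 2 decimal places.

346.80 hours

For player j, contributing a unit is worthwhile iff 3.6 × (j's share) ≥ 1, i.e. iff j's share is at least 0.2778.
The shares above 0.2778 belong to Ben and Finn, contributing 34 each; the remaining 3 contribute 0. Total contributed: 68.
The shared codebase effort pays out 3.6 × 68 = 244.80 in total (split across the unequal shares, but the aggregate is all that matters for the group sum).
The 3 free-riders keep 34 each, adding 102. Group total = 102 + 244.80 = 346.80.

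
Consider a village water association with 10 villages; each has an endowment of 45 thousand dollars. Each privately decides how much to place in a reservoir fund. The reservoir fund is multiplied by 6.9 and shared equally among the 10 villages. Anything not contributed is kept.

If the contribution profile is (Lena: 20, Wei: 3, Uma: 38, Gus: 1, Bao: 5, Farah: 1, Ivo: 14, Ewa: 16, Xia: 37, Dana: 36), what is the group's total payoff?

Total contributed: 20 + 3 + 38 + 1 + 5 + 1 + 14 + 16 + 37 + 36 = 171; total kept: 10 × 45 − 171 = 279.
The reservoir fund pays out 6.9 × 171 = 1179.90 in aggregate.
Group total = 279 + 1179.90 = 1458.90.

1458.90 thousand dollars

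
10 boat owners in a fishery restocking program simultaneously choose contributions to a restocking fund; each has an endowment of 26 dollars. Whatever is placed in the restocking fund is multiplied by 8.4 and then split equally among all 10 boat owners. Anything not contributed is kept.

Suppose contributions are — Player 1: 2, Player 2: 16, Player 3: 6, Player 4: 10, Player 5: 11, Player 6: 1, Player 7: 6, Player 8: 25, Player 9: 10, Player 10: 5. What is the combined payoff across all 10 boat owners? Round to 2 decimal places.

Total contributed: 2 + 16 + 6 + 10 + 11 + 1 + 6 + 25 + 10 + 5 = 92; total kept: 10 × 26 − 92 = 168.
The restocking fund pays out 8.4 × 92 = 772.80 in aggregate.
Group total = 168 + 772.80 = 940.80.

940.80 dollars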